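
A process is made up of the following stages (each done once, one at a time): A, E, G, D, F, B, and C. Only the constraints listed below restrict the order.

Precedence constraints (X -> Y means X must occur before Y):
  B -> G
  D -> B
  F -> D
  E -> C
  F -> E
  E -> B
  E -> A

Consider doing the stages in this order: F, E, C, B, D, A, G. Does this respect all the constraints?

No

In the proposed order, B appears before D.
That contradicts the constraint that D must precede B.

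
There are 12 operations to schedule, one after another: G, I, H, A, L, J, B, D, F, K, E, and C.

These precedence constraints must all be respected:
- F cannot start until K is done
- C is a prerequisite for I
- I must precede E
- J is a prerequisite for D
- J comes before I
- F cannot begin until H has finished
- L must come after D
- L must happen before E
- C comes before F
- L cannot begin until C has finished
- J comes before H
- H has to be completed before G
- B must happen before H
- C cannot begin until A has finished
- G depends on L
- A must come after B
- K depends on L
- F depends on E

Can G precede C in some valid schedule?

No

The constraints give a chain C → L → G, which forces C before G.
Hence G can never be scheduled before C.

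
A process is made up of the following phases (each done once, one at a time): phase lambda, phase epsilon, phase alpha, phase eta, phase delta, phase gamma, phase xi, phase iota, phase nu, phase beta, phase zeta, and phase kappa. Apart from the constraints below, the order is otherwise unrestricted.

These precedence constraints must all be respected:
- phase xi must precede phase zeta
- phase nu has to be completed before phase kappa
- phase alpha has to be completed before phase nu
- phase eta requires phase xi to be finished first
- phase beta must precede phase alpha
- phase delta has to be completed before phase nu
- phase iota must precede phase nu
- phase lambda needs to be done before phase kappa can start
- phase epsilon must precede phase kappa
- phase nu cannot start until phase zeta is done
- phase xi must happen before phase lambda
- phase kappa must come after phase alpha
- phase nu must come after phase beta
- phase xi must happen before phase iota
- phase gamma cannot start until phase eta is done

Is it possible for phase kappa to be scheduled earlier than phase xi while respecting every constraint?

Following phase xi → phase lambda → phase kappa, phase xi must precede phase kappa in every valid ordering.
So no valid ordering can have phase kappa before phase xi.

No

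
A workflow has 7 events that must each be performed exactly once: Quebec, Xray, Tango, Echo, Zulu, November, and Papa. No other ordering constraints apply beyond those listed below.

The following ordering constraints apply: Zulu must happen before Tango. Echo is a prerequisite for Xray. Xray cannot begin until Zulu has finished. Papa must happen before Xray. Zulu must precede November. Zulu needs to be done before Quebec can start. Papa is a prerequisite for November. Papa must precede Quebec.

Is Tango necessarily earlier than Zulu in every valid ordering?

The constraints actually force Zulu before Tango (via Zulu → Tango), not the other way around.
So Tango never precedes Zulu.

No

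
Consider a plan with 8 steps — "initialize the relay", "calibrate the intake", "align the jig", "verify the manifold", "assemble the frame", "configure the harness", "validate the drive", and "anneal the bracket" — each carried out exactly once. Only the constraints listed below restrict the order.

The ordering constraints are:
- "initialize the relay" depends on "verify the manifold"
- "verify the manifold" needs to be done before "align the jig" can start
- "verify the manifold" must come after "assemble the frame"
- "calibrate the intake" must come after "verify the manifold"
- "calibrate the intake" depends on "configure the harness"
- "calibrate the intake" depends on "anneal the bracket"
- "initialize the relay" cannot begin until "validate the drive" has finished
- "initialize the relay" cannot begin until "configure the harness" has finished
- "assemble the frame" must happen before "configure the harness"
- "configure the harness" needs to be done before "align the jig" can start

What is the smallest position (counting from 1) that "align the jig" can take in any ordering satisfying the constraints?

Working backwards through the constraints from "align the jig", its full set of required predecessors is "verify the manifold", "assemble the frame", "configure the harness" — 3 of them.
With 3 mandatory predecessors, the earliest "align the jig" can sit is position 3+1 = 4, and placing just those 3 first achieves it.

4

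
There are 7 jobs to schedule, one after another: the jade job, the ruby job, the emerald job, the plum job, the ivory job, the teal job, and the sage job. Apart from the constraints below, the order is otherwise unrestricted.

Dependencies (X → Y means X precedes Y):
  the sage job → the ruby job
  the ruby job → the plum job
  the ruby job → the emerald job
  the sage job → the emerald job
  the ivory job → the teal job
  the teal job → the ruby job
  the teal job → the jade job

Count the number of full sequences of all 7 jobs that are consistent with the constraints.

The jobs with no prerequisites are the ivory job, the sage job; any of them can be placed first.
Counting all ways to extend the partial order to a total order gives 26.

26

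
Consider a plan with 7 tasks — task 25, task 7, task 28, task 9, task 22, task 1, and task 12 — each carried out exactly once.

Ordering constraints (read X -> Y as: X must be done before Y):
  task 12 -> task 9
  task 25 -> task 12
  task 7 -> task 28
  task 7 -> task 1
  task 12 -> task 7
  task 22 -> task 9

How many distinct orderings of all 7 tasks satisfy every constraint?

The tasks with no prerequisites are task 25, task 22; any of them can be placed first.
Systematically extending each partial ordering one task at a time and counting, there are 36 complete orderings.

36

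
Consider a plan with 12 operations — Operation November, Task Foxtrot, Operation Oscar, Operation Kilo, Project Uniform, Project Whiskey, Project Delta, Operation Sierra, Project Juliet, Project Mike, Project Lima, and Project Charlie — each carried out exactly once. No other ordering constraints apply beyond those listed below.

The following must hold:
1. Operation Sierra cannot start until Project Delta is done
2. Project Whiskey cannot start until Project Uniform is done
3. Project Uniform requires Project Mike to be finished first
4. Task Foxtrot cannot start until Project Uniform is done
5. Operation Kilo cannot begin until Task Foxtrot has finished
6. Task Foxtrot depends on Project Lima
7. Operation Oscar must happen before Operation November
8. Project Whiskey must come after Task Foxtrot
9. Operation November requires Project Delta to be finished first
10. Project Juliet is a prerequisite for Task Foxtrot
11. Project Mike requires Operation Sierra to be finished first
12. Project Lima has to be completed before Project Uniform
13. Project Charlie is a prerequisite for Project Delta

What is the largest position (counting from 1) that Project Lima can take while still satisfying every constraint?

8

The operations that are forced after Project Lima, directly or by a chain of constraints, are Task Foxtrot, Operation Kilo, Project Uniform, Project Whiskey. That's 4 operations.
With 4 mandatory successors out of 12 operations total, the latest slot for Project Lima is 12−4 = 8, and it's reachable by doing all non-successors before Project Lima.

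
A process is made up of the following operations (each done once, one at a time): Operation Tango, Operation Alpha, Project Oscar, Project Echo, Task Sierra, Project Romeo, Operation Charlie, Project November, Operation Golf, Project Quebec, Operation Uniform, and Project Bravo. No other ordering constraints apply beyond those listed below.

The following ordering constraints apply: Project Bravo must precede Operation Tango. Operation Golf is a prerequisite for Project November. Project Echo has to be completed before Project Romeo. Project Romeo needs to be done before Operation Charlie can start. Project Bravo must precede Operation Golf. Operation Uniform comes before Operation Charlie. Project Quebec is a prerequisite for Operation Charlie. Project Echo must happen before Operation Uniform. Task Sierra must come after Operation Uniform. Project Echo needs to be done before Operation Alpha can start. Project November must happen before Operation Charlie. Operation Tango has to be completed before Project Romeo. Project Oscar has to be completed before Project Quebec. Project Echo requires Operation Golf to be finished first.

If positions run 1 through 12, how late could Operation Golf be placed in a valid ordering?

The operations that are forced after Operation Golf, directly or by a chain of constraints, are Operation Alpha, Project Echo, Task Sierra, Project Romeo, Operation Charlie, Project November, Operation Uniform. That's 7 operations.
With 7 mandatory successors out of 12 operations total, the latest slot for Operation Golf is 12−7 = 5, and it's reachable by doing all non-successors before Operation Golf.

5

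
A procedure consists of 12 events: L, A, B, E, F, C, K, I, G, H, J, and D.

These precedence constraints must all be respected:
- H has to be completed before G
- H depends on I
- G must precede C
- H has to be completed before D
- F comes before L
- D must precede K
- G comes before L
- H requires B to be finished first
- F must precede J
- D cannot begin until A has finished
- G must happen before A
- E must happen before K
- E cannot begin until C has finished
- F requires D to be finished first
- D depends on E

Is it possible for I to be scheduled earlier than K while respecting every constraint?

Yes

Every valid ordering already has I before K (the constraints require it), so in particular at least one does.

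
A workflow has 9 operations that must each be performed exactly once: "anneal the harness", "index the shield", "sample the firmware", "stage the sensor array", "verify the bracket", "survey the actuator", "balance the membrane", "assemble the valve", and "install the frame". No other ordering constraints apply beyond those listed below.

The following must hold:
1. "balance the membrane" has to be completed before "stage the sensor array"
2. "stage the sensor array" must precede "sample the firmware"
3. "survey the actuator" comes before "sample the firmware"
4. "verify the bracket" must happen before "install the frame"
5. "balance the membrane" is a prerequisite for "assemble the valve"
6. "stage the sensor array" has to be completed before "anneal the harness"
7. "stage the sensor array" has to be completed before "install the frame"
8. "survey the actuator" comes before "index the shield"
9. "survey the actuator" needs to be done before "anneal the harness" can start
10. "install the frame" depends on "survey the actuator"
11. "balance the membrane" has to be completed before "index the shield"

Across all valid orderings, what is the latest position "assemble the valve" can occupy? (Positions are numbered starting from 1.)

9

"assemble the valve" has no required successors, so nothing stops it from going last (position 9).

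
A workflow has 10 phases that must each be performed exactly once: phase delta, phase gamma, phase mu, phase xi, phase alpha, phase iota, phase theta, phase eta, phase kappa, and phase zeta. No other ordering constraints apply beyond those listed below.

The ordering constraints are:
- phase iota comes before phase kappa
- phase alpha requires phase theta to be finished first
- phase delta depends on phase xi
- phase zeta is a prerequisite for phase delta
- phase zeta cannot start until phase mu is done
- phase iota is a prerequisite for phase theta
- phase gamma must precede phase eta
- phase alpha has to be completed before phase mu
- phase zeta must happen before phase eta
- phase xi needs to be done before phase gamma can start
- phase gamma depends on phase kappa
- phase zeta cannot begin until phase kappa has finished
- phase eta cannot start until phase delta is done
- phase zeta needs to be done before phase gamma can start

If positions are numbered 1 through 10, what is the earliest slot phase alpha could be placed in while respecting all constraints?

Working backwards through the constraints from phase alpha, its full set of required predecessors is phase iota, phase theta — 2 of them.
So at minimum 2 phases come before phase alpha, putting phase alpha no earlier than position 3. That position is achievable by scheduling exactly those predecessors first.

3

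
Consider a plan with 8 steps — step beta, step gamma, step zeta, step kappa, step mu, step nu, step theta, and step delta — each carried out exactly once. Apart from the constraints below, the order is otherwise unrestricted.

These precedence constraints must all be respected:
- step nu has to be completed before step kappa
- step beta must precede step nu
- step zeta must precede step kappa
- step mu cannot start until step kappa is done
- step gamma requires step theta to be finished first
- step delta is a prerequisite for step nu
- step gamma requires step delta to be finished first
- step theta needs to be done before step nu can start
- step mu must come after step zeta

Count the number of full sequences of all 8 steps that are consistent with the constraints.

144

4 steps have no prerequisites (step beta, step zeta, step theta, step delta), so any of them could come first.
Systematically extending each partial ordering one step at a time and counting, there are 144 complete orderings.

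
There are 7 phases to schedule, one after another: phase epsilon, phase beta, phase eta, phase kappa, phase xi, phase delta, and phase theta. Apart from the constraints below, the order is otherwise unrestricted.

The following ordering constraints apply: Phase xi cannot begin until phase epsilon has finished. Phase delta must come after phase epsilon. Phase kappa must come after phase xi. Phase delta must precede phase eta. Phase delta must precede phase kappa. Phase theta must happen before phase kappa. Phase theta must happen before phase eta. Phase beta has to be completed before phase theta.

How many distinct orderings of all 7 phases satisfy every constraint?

46

2 phases have no prerequisites (phase epsilon, phase beta), so any of them could come first.
Enumerating by repeatedly choosing an available phase (one whose prerequisites are all placed) gives 46 distinct complete orderings.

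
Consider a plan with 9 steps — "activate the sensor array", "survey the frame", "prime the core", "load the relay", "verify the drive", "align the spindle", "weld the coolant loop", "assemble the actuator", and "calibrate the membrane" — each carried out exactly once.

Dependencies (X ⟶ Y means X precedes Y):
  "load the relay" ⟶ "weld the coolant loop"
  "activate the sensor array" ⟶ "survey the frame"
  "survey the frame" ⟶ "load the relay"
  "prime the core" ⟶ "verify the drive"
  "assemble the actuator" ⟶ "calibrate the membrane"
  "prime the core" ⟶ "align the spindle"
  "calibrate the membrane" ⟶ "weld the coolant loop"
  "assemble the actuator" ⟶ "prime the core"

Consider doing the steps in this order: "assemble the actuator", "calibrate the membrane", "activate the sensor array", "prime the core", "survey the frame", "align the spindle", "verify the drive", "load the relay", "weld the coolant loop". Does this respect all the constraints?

Checking each listed constraint against this order: for instance, "calibrate the membrane" is in position 2 and "weld the coolant loop" in position 9, so that constraint holds — and the remaining constraints check out the same way.

Yes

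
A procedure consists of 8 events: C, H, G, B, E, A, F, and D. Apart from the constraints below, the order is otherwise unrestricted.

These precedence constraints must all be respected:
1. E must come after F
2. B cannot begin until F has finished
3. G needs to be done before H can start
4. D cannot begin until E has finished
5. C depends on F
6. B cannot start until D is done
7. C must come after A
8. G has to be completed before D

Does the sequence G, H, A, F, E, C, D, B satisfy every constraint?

Yes

Going through the constraints one by one, each required predecessor appears earlier in the sequence than its dependent — e.g. G (position 1) is before D (position 7), as required.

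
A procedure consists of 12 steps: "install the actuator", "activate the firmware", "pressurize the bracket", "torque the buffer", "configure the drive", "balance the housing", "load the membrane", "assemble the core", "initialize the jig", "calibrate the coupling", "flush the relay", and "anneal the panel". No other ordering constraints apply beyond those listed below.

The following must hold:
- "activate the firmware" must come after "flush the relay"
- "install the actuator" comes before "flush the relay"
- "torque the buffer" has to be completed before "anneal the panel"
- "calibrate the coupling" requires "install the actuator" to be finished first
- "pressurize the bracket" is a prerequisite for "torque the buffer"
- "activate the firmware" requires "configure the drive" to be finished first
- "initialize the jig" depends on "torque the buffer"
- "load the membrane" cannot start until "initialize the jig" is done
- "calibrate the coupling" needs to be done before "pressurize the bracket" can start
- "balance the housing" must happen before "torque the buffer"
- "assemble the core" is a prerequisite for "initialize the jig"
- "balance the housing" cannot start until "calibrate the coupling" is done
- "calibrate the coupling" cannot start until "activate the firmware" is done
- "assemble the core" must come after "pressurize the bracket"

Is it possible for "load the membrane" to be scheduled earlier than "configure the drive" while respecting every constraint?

No

Following "configure the drive" → "activate the firmware" → "calibrate the coupling" → "pressurize the bracket" → "torque the buffer" → "initialize the jig" → "load the membrane", "configure the drive" must precede "load the membrane" in every valid ordering.
So no valid ordering can have "load the membrane" before "configure the drive".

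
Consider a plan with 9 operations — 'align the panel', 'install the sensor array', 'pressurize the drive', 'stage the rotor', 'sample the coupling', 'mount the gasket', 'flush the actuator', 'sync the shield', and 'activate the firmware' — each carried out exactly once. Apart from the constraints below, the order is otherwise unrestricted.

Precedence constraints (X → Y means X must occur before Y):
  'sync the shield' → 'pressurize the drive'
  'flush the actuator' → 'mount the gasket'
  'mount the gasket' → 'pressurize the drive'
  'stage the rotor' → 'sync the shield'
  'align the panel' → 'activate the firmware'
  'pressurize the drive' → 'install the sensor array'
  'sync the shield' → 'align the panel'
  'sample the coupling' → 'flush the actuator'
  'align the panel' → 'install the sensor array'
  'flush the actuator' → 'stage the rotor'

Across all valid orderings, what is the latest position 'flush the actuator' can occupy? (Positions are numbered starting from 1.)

Every operation that must follow 'flush the actuator' has to come after it. Tracing all chains starting from 'flush the actuator', those operations are: 'align the panel', 'install the sensor array', 'pressurize the drive', 'stage the rotor', 'mount the gasket', 'sync the shield', 'activate the firmware' — 7 in total.
So at least 7 operations follow 'flush the actuator', putting 'flush the actuator' no later than position 2. That position is achievable by scheduling everything else first.

2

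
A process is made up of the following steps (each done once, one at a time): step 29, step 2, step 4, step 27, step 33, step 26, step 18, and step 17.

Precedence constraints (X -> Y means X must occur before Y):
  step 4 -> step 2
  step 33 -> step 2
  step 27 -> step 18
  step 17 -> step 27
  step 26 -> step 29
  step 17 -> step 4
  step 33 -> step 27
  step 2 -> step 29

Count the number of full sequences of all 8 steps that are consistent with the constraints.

168

The steps with no prerequisites are step 33, step 26, step 17; any of them can be placed first.
Counting all ways to extend the partial order to a total order gives 168.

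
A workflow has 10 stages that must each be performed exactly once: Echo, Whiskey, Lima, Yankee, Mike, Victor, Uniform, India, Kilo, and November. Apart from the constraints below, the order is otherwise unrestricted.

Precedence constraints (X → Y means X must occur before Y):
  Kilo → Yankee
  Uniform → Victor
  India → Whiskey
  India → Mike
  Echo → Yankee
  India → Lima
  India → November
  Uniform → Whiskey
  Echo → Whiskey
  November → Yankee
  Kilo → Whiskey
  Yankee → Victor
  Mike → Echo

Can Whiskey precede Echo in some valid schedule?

Following Echo → Whiskey, Echo must precede Whiskey in every valid ordering.
Hence Whiskey can never be scheduled before Echo.

No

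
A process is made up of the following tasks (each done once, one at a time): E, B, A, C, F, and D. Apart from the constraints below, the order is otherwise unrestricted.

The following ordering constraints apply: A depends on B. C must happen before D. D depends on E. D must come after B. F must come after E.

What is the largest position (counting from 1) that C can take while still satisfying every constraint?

5

The only task forced after C (directly or by a chain) is D.
With 1 mandatory successor out of 6 tasks total, the latest slot for C is 6−1 = 5, and it's reachable by doing all non-successors before C.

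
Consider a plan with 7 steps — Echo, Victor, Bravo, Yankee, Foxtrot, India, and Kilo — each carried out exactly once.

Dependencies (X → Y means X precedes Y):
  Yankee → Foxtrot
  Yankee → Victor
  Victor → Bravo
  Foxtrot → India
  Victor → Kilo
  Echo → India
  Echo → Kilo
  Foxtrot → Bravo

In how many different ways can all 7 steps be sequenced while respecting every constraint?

64

The steps with no prerequisites are Echo, Yankee; any of them can be placed first.
Counting all ways to extend the partial order to a total order gives 64.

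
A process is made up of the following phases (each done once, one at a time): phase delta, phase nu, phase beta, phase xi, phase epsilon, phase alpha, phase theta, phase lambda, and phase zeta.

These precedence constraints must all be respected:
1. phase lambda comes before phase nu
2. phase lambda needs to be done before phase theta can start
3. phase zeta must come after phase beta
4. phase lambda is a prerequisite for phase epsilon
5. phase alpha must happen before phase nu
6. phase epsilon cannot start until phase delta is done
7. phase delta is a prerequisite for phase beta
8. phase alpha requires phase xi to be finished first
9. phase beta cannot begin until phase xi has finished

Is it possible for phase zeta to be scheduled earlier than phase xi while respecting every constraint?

No

There is a dependency chain phase xi → phase beta → phase zeta, so phase zeta always comes after phase xi.
Hence phase zeta can never be scheduled before phase xi.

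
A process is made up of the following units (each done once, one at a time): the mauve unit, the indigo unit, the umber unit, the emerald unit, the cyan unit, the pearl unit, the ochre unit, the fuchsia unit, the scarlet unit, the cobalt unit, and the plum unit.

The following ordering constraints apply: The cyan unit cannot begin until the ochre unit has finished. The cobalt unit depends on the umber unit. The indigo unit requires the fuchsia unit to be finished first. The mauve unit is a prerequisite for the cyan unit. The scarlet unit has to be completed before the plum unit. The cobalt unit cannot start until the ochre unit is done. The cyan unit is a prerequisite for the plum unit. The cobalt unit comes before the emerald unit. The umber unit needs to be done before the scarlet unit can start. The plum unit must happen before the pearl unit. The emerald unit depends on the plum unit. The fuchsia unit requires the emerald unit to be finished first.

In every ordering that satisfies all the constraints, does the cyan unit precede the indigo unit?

Yes

Tracing the constraints gives a chain: the cyan unit → the plum unit → the emerald unit → the fuchsia unit → the indigo unit.
So the cyan unit must precede the indigo unit in any valid ordering.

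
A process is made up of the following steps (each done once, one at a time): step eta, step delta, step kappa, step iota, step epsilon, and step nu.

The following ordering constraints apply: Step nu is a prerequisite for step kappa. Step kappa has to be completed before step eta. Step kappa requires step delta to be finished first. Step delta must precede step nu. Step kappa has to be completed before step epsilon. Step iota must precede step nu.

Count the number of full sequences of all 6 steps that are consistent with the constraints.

2 steps have no prerequisites (step delta, step iota), so any of them could come first.
Enumerating by repeatedly choosing an available step (one whose prerequisites are all placed) gives 4 distinct complete orderings.

4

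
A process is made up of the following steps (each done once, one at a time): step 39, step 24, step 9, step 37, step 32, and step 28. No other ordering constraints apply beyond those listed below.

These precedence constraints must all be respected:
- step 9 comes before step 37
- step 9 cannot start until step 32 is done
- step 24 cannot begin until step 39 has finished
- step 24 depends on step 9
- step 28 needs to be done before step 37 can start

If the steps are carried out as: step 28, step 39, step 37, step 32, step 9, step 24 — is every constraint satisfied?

No

The sequence places step 37 ahead of step 9.
That contradicts the constraint that step 9 must precede step 37.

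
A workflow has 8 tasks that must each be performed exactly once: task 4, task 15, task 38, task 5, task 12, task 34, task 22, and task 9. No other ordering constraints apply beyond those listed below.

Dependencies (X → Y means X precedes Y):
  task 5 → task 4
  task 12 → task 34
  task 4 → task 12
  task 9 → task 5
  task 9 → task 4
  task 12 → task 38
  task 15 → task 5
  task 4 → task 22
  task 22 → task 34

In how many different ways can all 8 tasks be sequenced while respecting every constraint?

The tasks with no prerequisites are task 15, task 9; any of them can be placed first.
Systematically extending each partial ordering one task at a time and counting, there are 10 complete orderings.

10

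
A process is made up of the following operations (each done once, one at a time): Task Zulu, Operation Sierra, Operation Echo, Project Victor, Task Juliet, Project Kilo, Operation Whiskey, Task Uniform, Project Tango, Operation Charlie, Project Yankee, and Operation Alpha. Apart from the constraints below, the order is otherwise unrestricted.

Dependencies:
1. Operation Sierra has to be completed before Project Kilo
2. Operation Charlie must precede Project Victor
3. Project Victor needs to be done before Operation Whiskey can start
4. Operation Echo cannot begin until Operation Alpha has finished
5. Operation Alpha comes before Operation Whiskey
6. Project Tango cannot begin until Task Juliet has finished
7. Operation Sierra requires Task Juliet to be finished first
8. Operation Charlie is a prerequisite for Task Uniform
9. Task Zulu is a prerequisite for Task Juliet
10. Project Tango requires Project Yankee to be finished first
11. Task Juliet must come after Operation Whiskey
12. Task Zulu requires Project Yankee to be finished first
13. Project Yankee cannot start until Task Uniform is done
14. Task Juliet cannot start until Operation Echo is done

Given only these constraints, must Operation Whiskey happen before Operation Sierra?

There is a constraint chain Operation Whiskey → Task Juliet → Operation Sierra.
So Operation Whiskey must precede Operation Sierra in any valid ordering.

Yes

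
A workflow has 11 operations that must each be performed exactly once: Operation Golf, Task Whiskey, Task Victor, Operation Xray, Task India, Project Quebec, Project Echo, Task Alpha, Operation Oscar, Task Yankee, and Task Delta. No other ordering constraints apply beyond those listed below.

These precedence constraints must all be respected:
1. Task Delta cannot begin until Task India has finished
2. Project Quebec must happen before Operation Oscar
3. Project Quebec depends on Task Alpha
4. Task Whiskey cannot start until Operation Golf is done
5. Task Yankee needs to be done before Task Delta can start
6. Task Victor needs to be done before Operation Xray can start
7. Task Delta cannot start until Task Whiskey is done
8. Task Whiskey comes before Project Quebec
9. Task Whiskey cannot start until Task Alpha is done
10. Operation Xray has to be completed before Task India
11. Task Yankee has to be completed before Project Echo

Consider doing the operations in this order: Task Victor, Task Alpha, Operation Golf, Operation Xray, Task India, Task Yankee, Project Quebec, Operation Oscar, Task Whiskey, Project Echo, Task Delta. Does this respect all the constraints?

Here Task Whiskey comes after Project Quebec.
But one of the constraints requires Task Whiskey before Project Quebec, so this ordering violates it.

No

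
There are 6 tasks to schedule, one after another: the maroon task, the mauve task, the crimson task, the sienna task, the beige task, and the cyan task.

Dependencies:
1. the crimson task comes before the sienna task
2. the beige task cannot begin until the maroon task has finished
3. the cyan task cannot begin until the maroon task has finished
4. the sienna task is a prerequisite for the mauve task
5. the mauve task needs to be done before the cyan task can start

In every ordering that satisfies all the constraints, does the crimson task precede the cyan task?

Tracing the constraints gives a chain: the crimson task → the sienna task → the mauve task → the cyan task.
So the crimson task must precede the cyan task in any valid ordering.

Yes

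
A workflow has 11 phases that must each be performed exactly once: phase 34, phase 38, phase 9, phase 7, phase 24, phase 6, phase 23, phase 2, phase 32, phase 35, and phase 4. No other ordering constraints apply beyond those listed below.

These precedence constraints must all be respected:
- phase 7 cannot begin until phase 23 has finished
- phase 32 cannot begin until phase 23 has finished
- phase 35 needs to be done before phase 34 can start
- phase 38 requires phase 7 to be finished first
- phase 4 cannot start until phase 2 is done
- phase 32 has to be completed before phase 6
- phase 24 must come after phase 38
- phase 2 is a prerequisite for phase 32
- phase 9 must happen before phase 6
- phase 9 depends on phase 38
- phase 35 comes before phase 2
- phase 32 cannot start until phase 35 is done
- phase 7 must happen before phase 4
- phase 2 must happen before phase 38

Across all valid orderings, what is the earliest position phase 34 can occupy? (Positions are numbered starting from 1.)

2

The only phase forced before phase 34 (directly or transitively) is phase 35.
So at minimum 1 phase comes before phase 34, putting phase 34 no earlier than position 2. That position is achievable by scheduling exactly that predecessor first.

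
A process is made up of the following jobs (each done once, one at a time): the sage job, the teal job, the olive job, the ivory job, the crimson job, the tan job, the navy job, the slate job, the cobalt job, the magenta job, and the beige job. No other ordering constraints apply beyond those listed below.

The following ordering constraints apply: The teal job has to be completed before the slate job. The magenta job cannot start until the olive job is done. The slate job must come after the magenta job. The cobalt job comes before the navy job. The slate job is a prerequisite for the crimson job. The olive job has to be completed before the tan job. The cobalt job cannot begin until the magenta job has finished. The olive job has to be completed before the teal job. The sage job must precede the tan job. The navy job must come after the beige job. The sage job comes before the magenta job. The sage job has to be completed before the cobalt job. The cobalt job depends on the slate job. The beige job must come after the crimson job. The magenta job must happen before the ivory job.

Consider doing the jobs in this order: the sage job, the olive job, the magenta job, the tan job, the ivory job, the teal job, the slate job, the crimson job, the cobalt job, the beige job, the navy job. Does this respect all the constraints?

Yes

Every stated constraint is respected: the sage job sits at position 1, ahead of the cobalt job at position 9, and each of the other listed pairs likewise has the predecessor earlier in the sequence.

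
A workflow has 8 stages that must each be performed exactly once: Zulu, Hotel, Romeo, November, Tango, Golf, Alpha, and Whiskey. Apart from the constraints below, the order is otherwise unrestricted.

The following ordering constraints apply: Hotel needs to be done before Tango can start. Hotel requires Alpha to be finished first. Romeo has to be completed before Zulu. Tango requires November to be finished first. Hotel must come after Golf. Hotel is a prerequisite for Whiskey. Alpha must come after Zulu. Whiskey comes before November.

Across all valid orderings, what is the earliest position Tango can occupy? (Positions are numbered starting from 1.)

Every stage that must precede Tango has to come before it. Tracing all chains that end at Tango, those stages are: Zulu, Hotel, Romeo, November, Golf, Alpha, Whiskey — 7 in total.
So at minimum 7 stages come before Tango, putting Tango no earlier than position 8. That position is achievable by scheduling exactly those predecessors first.

8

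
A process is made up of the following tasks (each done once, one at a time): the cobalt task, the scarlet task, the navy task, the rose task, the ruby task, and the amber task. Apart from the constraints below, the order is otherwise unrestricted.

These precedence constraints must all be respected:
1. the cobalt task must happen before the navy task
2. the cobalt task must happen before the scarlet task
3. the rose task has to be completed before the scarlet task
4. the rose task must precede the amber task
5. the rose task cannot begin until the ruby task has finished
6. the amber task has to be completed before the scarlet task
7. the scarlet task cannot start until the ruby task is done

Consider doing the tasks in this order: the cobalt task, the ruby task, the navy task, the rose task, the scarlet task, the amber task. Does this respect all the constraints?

The sequence places the scarlet task ahead of the amber task.
That contradicts the constraint that the amber task must precede the scarlet task.

No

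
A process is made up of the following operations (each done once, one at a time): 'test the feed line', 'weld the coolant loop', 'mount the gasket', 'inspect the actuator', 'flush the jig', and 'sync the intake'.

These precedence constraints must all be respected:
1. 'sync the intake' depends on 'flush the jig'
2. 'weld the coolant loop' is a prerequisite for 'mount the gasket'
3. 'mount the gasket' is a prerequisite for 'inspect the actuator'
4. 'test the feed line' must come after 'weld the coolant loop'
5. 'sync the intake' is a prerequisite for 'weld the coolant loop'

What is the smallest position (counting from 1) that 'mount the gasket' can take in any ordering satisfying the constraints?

Every operation that must precede 'mount the gasket' has to come before it. Tracing all chains that end at 'mount the gasket', those operations are: 'weld the coolant loop', 'flush the jig', 'sync the intake' — 3 in total.
So at minimum 3 operations come before 'mount the gasket', putting 'mount the gasket' no earlier than position 4. That position is achievable by scheduling exactly those predecessors first.

4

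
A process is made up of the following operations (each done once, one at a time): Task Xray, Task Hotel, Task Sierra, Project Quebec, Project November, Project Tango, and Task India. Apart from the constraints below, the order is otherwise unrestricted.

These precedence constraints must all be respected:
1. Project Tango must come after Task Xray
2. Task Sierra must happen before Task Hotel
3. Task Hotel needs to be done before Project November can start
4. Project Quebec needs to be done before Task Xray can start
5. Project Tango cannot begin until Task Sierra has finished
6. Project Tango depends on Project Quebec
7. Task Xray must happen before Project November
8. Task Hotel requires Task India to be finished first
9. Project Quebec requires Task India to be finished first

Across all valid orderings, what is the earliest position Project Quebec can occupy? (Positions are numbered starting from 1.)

2

Working backwards through the constraints from Project Quebec, its only required predecessor is Task India.
With 1 mandatory predecessor, the earliest Project Quebec can sit is position 1+1 = 2, and placing just that one first achieves it.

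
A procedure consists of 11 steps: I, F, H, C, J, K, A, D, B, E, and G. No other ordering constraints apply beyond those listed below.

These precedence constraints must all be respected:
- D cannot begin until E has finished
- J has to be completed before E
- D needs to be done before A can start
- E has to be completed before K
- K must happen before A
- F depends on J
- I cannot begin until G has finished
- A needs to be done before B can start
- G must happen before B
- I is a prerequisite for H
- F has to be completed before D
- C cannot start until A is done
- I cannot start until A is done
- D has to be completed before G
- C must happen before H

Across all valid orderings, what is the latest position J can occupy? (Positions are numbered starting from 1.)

1

Following every chain forward from J, the steps that must come later are I, F, H, C, K, A, D, B, E, G — 10 of them.
So at least 10 steps follow J, putting J no later than position 1. That position is achievable by scheduling everything else first.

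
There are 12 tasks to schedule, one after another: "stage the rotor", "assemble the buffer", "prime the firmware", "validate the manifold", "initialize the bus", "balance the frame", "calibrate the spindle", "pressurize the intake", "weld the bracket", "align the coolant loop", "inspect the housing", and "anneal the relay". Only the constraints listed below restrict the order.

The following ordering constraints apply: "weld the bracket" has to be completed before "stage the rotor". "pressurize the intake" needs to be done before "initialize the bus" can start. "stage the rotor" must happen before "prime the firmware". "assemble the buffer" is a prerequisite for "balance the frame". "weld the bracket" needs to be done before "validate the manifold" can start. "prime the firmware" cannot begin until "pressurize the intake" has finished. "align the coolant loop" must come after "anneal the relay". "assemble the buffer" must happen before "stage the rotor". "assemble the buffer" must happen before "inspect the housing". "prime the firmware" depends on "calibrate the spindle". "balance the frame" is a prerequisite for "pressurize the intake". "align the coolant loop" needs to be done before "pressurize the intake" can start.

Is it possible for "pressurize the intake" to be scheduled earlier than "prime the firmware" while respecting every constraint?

Yes

Every valid ordering already has "pressurize the intake" before "prime the firmware" (the constraints require it), so in particular at least one does.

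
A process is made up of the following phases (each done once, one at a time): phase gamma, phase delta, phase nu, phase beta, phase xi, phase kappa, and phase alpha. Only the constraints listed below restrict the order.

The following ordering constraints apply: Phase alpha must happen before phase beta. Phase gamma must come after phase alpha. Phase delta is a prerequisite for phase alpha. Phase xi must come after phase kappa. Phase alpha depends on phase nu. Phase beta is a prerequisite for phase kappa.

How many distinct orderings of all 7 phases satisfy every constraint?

The phases with no prerequisites are phase delta, phase nu; any of them can be placed first.
Systematically extending each partial ordering one phase at a time and counting, there are 8 complete orderings.

8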